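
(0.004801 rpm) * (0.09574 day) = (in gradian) 264.8. Check: 1 rpm = 0.10471976 rad/s, so 0.004801 rpm = 0.004801 * 0.10471976 = 0.00050275954 rad/s. 1 day = 86400 s, so 0.09574 day = 0.09574 * 86400 = 8271.936 s. Combine: 0.00050275954 rad/s * 8271.936 s = 4.1587948 rad. 1 gradian = 0.015707963 rad, so 4.1587948 rad = 4.1587948 / 0.015707963 = 264.7571 gradian ≈ 264.8 gradian (4 s.f.).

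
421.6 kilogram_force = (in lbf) 929.5. Check: 1 kilogram_force = 9.80665 N, so 421.6 kilogram_force = 421.6 * 9.80665 = 4134.4836 N. 1 lbf = 4.4482216 N, so 4134.4836 N = 4134.4836 / 4.4482216 = 929.4689 lbf ≈ 929.5 lbf (4 s.f.).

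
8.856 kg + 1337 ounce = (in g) 8.856 kg is already in kg. 1 ounce = 0.028349523 kg, so 1337 ounce = 1337 * 0.028349523 = 37.903312 kg. Sum: 8.856 + 37.903312 = 46.759312 kg. 1 g = 0.001 kg, so 46.759312 kg = 46.759312 / 0.001 = 46759.312 g ≈ 4.676e+04 g (4 s.f.). Final answer: 4.676e+04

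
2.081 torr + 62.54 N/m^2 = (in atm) 1 torr = 133.32237 Pa, so 2.081 torr = 2.081 * 133.32237 = 277.44385 Pa. 62.54 N/m^2 = 62.54 Pa. Sum: 277.44385 + 62.54 = 339.98385 Pa. 1 atm = 101325 Pa, so 339.98385 Pa = 339.98385 / 101325 = 0.0033553797 atm ≈ 0.003355 atm (4 s.f.). Final answer: 0.003355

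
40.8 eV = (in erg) 6.537e-11. Check: 1 eV = 1.6021766e-19 J, so 40.8 eV = 40.8 * 1.6021766e-19 = 6.5368807e-18 J. 1 erg = 1e-07 J, so 6.5368807e-18 J = 6.5368807e-18 / 1e-07 = 6.5368807e-11 erg ≈ 6.537e-11 erg (4 s.f.).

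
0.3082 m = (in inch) 1 inch = 0.0254 m, so 0.3082 m = 0.3082 / 0.0254 = 12.133858 inch ≈ 12.13 inch (4 s.f.). Final answer: 12.13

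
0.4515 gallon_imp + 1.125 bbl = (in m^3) 0.1809. Check: 1 gallon_imp = 0.00454609 m^3, so 0.4515 gallon_imp = 0.4515 * 0.00454609 = 0.0020525596 m^3. 1 bbl = 0.15898729 m^3, so 1.125 bbl = 1.125 * 0.15898729 = 0.17886071 m^3. Sum: 0.0020525596 + 0.17886071 = 0.18091327 m^3. Result: 0.18091327 m^3 ≈ 0.1809 m^3 (4 s.f.).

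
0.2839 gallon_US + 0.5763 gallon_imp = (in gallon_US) 1 gallon_US = 0.0037854118 m^3, so 0.2839 gallon_US = 0.2839 * 0.0037854118 = 0.0010746784 m^3. 1 gallon_imp = 0.00454609 m^3, so 0.5763 gallon_imp = 0.5763 * 0.00454609 = 0.0026199117 m^3. Sum: 0.0010746784 + 0.0026199117 = 0.0036945901 m^3. 1 gallon_US = 0.0037854118 m^3, so 0.0036945901 m^3 = 0.0036945901 / 0.0037854118 = 0.97600744 gallon_US ≈ 0.976 gallon_US (4 s.f.). Final answer: 0.976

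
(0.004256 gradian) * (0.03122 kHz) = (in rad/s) 0.002087. Check: 1 gradian = 0.015707963 rad, so 0.004256 gradian = 0.004256 * 0.015707963 = 6.6853092e-05 rad. 1 kHz = 1000 Hz, so 0.03122 kHz = 0.03122 * 1000 = 31.22 Hz. Combine: 6.6853092e-05 rad * 31.22 Hz = 0.0020871535 rad/s. Result: 0.0020871535 rad/s ≈ 0.002087 rad/s (4 s.f.).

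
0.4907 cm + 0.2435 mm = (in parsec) 1.669e-19. Check: 1 cm = 0.01 m, so 0.4907 cm = 0.4907 * 0.01 = 0.004907 m. 1 mm = 0.001 m, so 0.2435 mm = 0.2435 * 0.001 = 0.0002435 m. Sum: 0.004907 + 0.0002435 = 0.0051505 m. 1 parsec = 3.0856776e+16 m, so 0.0051505 m = 0.0051505 / 3.0856776e+16 = 1.6691634e-19 parsec ≈ 1.669e-19 parsec (4 s.f.).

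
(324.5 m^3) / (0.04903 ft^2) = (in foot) 324.5 m^3 is already in m^3. 1 ft^2 = 0.09290304 m^2, so 0.04903 ft^2 = 0.04903 * 0.09290304 = 0.0045550361 m^2. Combine: 324.5 m^3 / 0.0045550361 m^2 = 71239.831 m. 1 foot = 0.3048 m, so 71239.831 m = 71239.831 / 0.3048 = 233726.48 foot ≈ 2.337e+05 foot (4 s.f.). Final answer: 2.337e+05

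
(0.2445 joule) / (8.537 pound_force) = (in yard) 0.2445 joule = 0.2445 J. 1 pound_force = 4.4482216 N, so 8.537 pound_force = 8.537 * 4.4482216 = 37.974468 N. Combine: 0.2445 J / 37.974468 N = 0.0064385366 m. 1 yard = 0.9144 m, so 0.0064385366 m = 0.0064385366 / 0.9144 = 0.0070412692 yard ≈ 0.007041 yard (4 s.f.). Final answer: 0.007041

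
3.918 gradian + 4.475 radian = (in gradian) 288.8. Check: 1 gradian = 0.015707963 rad, so 3.918 gradian = 3.918 * 0.015707963 = 0.0615438 rad. 4.475 radian = 4.475 rad. Sum: 0.0615438 + 4.475 = 4.5365438 rad. 1 gradian = 0.015707963 rad, so 4.5365438 rad = 4.5365438 / 0.015707963 = 288.80535 gradian ≈ 288.8 gradian (4 s.f.).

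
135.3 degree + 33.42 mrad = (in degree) 137.2. Check: 1 degree = 0.017453293 rad, so 135.3 degree = 135.3 * 0.017453293 = 2.3614305 rad. 1 mrad = 0.001 rad, so 33.42 mrad = 33.42 * 0.001 = 0.03342 rad. Sum: 2.3614305 + 0.03342 = 2.3948505 rad. 1 degree = 0.017453293 rad, so 2.3948505 rad = 2.3948505 / 0.017453293 = 137.21482 degree ≈ 137.2 degree (4 s.f.).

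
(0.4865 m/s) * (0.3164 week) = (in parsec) 0.4865 m/s is already in m/s. 1 week = 604800 s, so 0.3164 week = 0.3164 * 604800 = 191358.72 s. Combine: 0.4865 m/s * 191358.72 s = 93096.017 m. 1 parsec = 3.0856776e+16 m, so 93096.017 m = 93096.017 / 3.0856776e+16 = 3.0170364e-12 parsec ≈ 3.017e-12 parsec (4 s.f.). Final answer: 3.017e-12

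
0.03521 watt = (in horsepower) 4.722e-05. Check: 0.03521 watt = 0.03521 W. 1 horsepower = 745.69987 W, so 0.03521 W = 0.03521 / 745.69987 = 4.7217388e-05 horsepower ≈ 4.722e-05 horsepower (4 s.f.).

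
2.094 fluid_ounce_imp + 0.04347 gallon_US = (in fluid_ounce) 1 fluid_ounce_imp = 2.8413063e-05 m^3, so 2.094 fluid_ounce_imp = 2.094 * 2.8413063e-05 = 5.9496953e-05 m^3. 1 gallon_US = 0.0037854118 m^3, so 0.04347 gallon_US = 0.04347 * 0.0037854118 = 0.00016455185 m^3. Sum: 5.9496953e-05 + 0.00016455185 = 0.0002240488 m^3. 1 fluid_ounce = 2.957353e-05 m^3, so 0.0002240488 m^3 = 0.0002240488 / 2.957353e-05 = 7.5759913 fluid_ounce ≈ 7.576 fluid_ounce (4 s.f.). Final answer: 7.576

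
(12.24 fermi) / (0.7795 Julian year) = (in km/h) 1.791e-21. Check: 1 fermi = 1e-15 m, so 12.24 fermi = 12.24 * 1e-15 = 1.224e-14 m. 1 Julian year = 31557600 s, so 0.7795 Julian year = 0.7795 * 31557600 = 24599149 s. Combine: 1.224e-14 m / 24599149 s = 4.9757818e-22 m/s. 1 km/h = 0.27777778 m/s, so 4.9757818e-22 m/s = 4.9757818e-22 / 0.27777778 = 1.7912815e-21 km/h ≈ 1.791e-21 km/h (4 s.f.).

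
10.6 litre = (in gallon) 2.8. Check: 1 litre = 0.001 m^3, so 10.6 litre = 10.6 * 0.001 = 0.0106 m^3. 1 gallon = 0.0037854118 m^3, so 0.0106 m^3 = 0.0106 / 0.0037854118 = 2.8002238 gallon ≈ 2.8 gallon (4 s.f.).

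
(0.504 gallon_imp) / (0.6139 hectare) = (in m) 3.732e-07. Check: 1 gallon_imp = 0.00454609 m^3, so 0.504 gallon_imp = 0.504 * 0.00454609 = 0.0022912294 m^3. 1 hectare = 10000 m^2, so 0.6139 hectare = 0.6139 * 10000 = 6139 m^2. Combine: 0.0022912294 m^3 / 6139 m^2 = 3.7322518e-07 m. Result: 3.7322518e-07 m ≈ 3.732e-07 m (4 s.f.).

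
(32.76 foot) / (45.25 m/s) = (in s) 1 foot = 0.3048 m, so 32.76 foot = 32.76 * 0.3048 = 9.985248 m. 45.25 m/s is already in m/s. Combine: 9.985248 m / 45.25 m/s = 0.22066846 s. Result: 0.22066846 s ≈ 0.2207 s (4 s.f.). Final answer: 0.2207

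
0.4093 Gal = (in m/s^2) 0.004093. Check: 1 Gal = 0.01 m/s^2, so 0.4093 Gal = 0.4093 * 0.01 = 0.004093 m/s^2. Result: 0.004093 m/s^2.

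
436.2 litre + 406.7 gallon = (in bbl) 1 litre = 0.001 m^3, so 436.2 litre = 436.2 * 0.001 = 0.4362 m^3. 1 gallon = 0.0037854118 m^3, so 406.7 gallon = 406.7 * 0.0037854118 = 1.539527 m^3. Sum: 0.4362 + 1.539527 = 1.975727 m^3. 1 bbl = 0.15898729 m^3, so 1.975727 m^3 = 1.975727 / 0.15898729 = 12.426949 bbl ≈ 12.43 bbl (4 s.f.). Final answer: 12.43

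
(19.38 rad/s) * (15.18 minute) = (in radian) 19.38 rad/s is already in rad/s. 1 minute = 60 s, so 15.18 minute = 15.18 * 60 = 910.8 s. Combine: 19.38 rad/s * 910.8 s = 17651.304 rad. 17651.304 rad = 17651.304 radian ≈ 1.765e+04 radian (4 s.f.). Final answer: 1.765e+04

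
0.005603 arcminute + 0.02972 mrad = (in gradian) 1 arcminute = 0.00029088821 rad, so 0.005603 arcminute = 0.005603 * 0.00029088821 = 1.6298466e-06 rad. 1 mrad = 0.001 rad, so 0.02972 mrad = 0.02972 * 0.001 = 2.972e-05 rad. Sum: 1.6298466e-06 + 2.972e-05 = 3.1349847e-05 rad. 1 gradian = 0.015707963 rad, so 3.1349847e-05 rad = 3.1349847e-05 / 0.015707963 = 0.0019957932 gradian ≈ 0.001996 gradian (4 s.f.). Final answer: 0.001996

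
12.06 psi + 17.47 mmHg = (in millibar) 1 psi = 6894.7573 Pa, so 12.06 psi = 12.06 * 6894.7573 = 83150.773 Pa. 1 mmHg = 133.32237 Pa, so 17.47 mmHg = 17.47 * 133.32237 = 2329.1418 Pa. Sum: 83150.773 + 2329.1418 = 85479.915 Pa. 1 millibar = 100 Pa, so 85479.915 Pa = 85479.915 / 100 = 854.79915 millibar ≈ 854.8 millibar (4 s.f.). Final answer: 854.8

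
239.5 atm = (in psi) 1 atm = 101325 Pa, so 239.5 atm = 239.5 * 101325 = 24267338 Pa. 1 psi = 6894.7573 Pa, so 24267338 Pa = 24267338 / 6894.7573 = 3519.6797 psi ≈ 3520 psi (4 s.f.). Final answer: 3520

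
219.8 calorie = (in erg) 1 calorie = 4.184 J, so 219.8 calorie = 219.8 * 4.184 = 919.6432 J. 1 erg = 1e-07 J, so 919.6432 J = 919.6432 / 1e-07 = 9.196432e+09 erg ≈ 9.196e+09 erg (4 s.f.). Final answer: 9.196e+09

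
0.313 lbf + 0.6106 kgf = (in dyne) 7.38e+05. Check: 1 lbf = 4.4482216 N, so 0.313 lbf = 0.313 * 4.4482216 = 1.3922934 N. 1 kgf = 9.80665 N, so 0.6106 kgf = 0.6106 * 9.80665 = 5.9879405 N. Sum: 1.3922934 + 5.9879405 = 7.3802339 N. 1 dyne = 1e-05 N, so 7.3802339 N = 7.3802339 / 1e-05 = 738023.39 dyne ≈ 7.38e+05 dyne (4 s.f.).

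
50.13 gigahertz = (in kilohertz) 5.013e+07. Check: 1 gigahertz = 1e+09 Hz, so 50.13 gigahertz = 50.13 * 1e+09 = 5.013e+10 Hz. 1 kilohertz = 1000 Hz, so 5.013e+10 Hz = 5.013e+10 / 1000 = 50130000 kilohertz ≈ 5.013e+07 kilohertz (4 s.f.).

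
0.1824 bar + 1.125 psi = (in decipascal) 1 bar = 100000 Pa, so 0.1824 bar = 0.1824 * 100000 = 18240 Pa. 1 psi = 6894.7573 Pa, so 1.125 psi = 1.125 * 6894.7573 = 7756.602 Pa. Sum: 18240 + 7756.602 = 25996.602 Pa. 1 decipascal = 0.1 Pa, so 25996.602 Pa = 25996.602 / 0.1 = 259966.02 decipascal ≈ 2.6e+05 decipascal (4 s.f.). Final answer: 2.6e+05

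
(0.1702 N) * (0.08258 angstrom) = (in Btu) 0.1702 N is already in N. 1 angstrom = 1e-10 m, so 0.08258 angstrom = 0.08258 * 1e-10 = 8.258e-12 m. Combine: 0.1702 N * 8.258e-12 m = 1.4055116e-12 J. 1 Btu = 1055.0559 J, so 1.4055116e-12 J = 1.4055116e-12 / 1055.0559 = 1.332168e-15 Btu ≈ 1.332e-15 Btu (4 s.f.). Final answer: 1.332e-15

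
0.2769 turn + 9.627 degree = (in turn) 1 turn = 6.2831853 rad, so 0.2769 turn = 0.2769 * 6.2831853 = 1.739814 rad. 1 degree = 0.017453293 rad, so 9.627 degree = 9.627 * 0.017453293 = 0.16802285 rad. Sum: 1.739814 + 0.16802285 = 1.9078369 rad. 1 turn = 6.2831853 rad, so 1.9078369 rad = 1.9078369 / 6.2831853 = 0.30364167 turn ≈ 0.3036 turn (4 s.f.). Final answer: 0.3036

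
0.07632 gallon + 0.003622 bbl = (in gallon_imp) 1 gallon = 0.0037854118 m^3, so 0.07632 gallon = 0.07632 * 0.0037854118 = 0.00028890263 m^3. 1 bbl = 0.15898729 m^3, so 0.003622 bbl = 0.003622 * 0.15898729 = 0.00057585198 m^3. Sum: 0.00028890263 + 0.00057585198 = 0.00086475461 m^3. 1 gallon_imp = 0.00454609 m^3, so 0.00086475461 m^3 = 0.00086475461 / 0.00454609 = 0.19021942 gallon_imp ≈ 0.1902 gallon_imp (4 s.f.). Final answer: 0.1902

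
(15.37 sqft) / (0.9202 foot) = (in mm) 1 sqft = 0.09290304 m^2, so 15.37 sqft = 15.37 * 0.09290304 = 1.4279197 m^2. 1 foot = 0.3048 m, so 0.9202 foot = 0.9202 * 0.3048 = 0.28047696 m. Combine: 1.4279197 m^2 / 0.28047696 m = 5.0910411 m. 1 mm = 0.001 m, so 5.0910411 m = 5.0910411 / 0.001 = 5091.0411 mm ≈ 5091 mm (4 s.f.). Final answer: 5091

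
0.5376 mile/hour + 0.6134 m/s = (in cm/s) 1 mile/hour = 0.44704 m/s, so 0.5376 mile/hour = 0.5376 * 0.44704 = 0.2403287 m/s. 0.6134 m/s is already in m/s. Sum: 0.2403287 + 0.6134 = 0.8537287 m/s. 1 cm/s = 0.01 m/s, so 0.8537287 m/s = 0.8537287 / 0.01 = 85.37287 cm/s ≈ 85.37 cm/s (4 s.f.). Final answer: 85.37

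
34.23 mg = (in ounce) 0.001207. Check: 1 mg = 1e-06 kg, so 34.23 mg = 34.23 * 1e-06 = 3.423e-05 kg. 1 ounce = 0.028349523 kg, so 3.423e-05 kg = 3.423e-05 / 0.028349523 = 0.0012074277 ounce ≈ 0.001207 ounce (4 s.f.).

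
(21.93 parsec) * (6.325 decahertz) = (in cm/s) 4.28e+21. Check: 1 parsec = 3.0856776e+16 m, so 21.93 parsec = 21.93 * 3.0856776e+16 = 6.7668909e+17 m. 1 decahertz = 10 Hz, so 6.325 decahertz = 6.325 * 10 = 63.25 Hz. Combine: 6.7668909e+17 m * 63.25 Hz = 4.2800585e+19 m/s. 1 cm/s = 0.01 m/s, so 4.2800585e+19 m/s = 4.2800585e+19 / 0.01 = 4.2800585e+21 cm/s ≈ 4.28e+21 cm/s (4 s.f.).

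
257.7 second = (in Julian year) 8.166e-06. Check: 257.7 second = 257.7 s. 1 Julian year = 31557600 s, so 257.7 s = 257.7 / 31557600 = 8.1660202e-06 Julian year ≈ 8.166e-06 Julian year (4 s.f.).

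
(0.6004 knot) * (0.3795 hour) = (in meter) 1 knot = 0.51444444 m/s, so 0.6004 knot = 0.6004 * 0.51444444 = 0.30887244 m/s. 1 hour = 3600 s, so 0.3795 hour = 0.3795 * 3600 = 1366.2 s. Combine: 0.30887244 m/s * 1366.2 s = 421.98153 m. 421.98153 m = 421.98153 meter ≈ 422 meter (4 s.f.). Final answer: 422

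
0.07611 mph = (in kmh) 0.1225. Check: 1 mph = 0.44704 m/s, so 0.07611 mph = 0.07611 * 0.44704 = 0.034024214 m/s. 1 kmh = 0.27777778 m/s, so 0.034024214 m/s = 0.034024214 / 0.27777778 = 0.12248717 kmh ≈ 0.1225 kmh (4 s.f.).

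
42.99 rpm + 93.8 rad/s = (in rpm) 938.7. Check: 1 rpm = 0.10471976 rad/s, so 42.99 rpm = 42.99 * 0.10471976 = 4.5019023 rad/s. 93.8 rad/s is already in rad/s. Sum: 4.5019023 + 93.8 = 98.301902 rad/s. 1 rpm = 0.10471976 rad/s, so 98.301902 rad/s = 98.301902 / 0.10471976 = 938.71402 rpm ≈ 938.7 rpm (4 s.f.).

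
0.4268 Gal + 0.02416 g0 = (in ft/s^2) 1 Gal = 0.01 m/s^2, so 0.4268 Gal = 0.4268 * 0.01 = 0.004268 m/s^2. 1 g0 = 9.80665 m/s^2, so 0.02416 g0 = 0.02416 * 9.80665 = 0.23692866 m/s^2. Sum: 0.004268 + 0.23692866 = 0.24119666 m/s^2. 1 ft/s^2 = 0.3048 m/s^2, so 0.24119666 m/s^2 = 0.24119666 / 0.3048 = 0.79132764 ft/s^2 ≈ 0.7913 ft/s^2 (4 s.f.). Final answer: 0.7913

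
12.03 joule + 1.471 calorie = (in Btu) 12.03 joule = 12.03 J. 1 calorie = 4.184 J, so 1.471 calorie = 1.471 * 4.184 = 6.154664 J. Sum: 12.03 + 6.154664 = 18.184664 J. 1 Btu = 1055.0559 J, so 18.184664 J = 18.184664 / 1055.0559 = 0.017235736 Btu ≈ 0.01724 Btu (4 s.f.). Final answer: 0.01724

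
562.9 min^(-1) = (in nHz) 9.382e+09. Check: 1 min^(-1) = 0.016666667 Hz, so 562.9 min^(-1) = 562.9 * 0.016666667 = 9.3816667 Hz. 1 nHz = 1e-09 Hz, so 9.3816667 Hz = 9.3816667 / 1e-09 = 9.3816667e+09 nHz ≈ 9.382e+09 nHz (4 s.f.).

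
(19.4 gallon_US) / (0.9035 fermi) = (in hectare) 8.128e+09. Check: 1 gallon_US = 0.0037854118 m^3, so 19.4 gallon_US = 19.4 * 0.0037854118 = 0.073436989 m^3. 1 fermi = 1e-15 m, so 0.9035 fermi = 0.9035 * 1e-15 = 9.035e-16 m. Combine: 0.073436989 m^3 / 9.035e-16 m = 8.1280563e+13 m^2. 1 hectare = 10000 m^2, so 8.1280563e+13 m^2 = 8.1280563e+13 / 10000 = 8.1280563e+09 hectare ≈ 8.128e+09 hectare (4 s.f.).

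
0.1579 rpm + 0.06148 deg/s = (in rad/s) 0.01761. Check: 1 rpm = 0.10471976 rad/s, so 0.1579 rpm = 0.1579 * 0.10471976 = 0.016535249 rad/s. 1 deg/s = 0.017453293 rad/s, so 0.06148 deg/s = 0.06148 * 0.017453293 = 0.0010730284 rad/s. Sum: 0.016535249 + 0.0010730284 = 0.017608278 rad/s. Result: 0.017608278 rad/s ≈ 0.01761 rad/s (4 s.f.).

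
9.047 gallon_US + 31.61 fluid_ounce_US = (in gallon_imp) 1 gallon_US = 0.0037854118 m^3, so 9.047 gallon_US = 9.047 * 0.0037854118 = 0.03424662 m^3. 1 fluid_ounce_US = 2.957353e-05 m^3, so 31.61 fluid_ounce_US = 31.61 * 2.957353e-05 = 0.00093481927 m^3. Sum: 0.03424662 + 0.00093481927 = 0.03518144 m^3. 1 gallon_imp = 0.00454609 m^3, so 0.03518144 m^3 = 0.03518144 / 0.00454609 = 7.7388348 gallon_imp ≈ 7.739 gallon_imp (4 s.f.). Final answer: 7.739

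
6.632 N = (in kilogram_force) 0.6763. Check: 1 kilogram_force = 9.80665 N, so 6.632 N = 6.632 / 9.80665 = 0.67627579 kilogram_force ≈ 0.6763 kilogram_force (4 s.f.).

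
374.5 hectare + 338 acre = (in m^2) 5.113e+06. Check: 1 hectare = 10000 m^2, so 374.5 hectare = 374.5 * 10000 = 3745000 m^2. 1 acre = 4046.8564 m^2, so 338 acre = 338 * 4046.8564 = 1367837.5 m^2. Sum: 3745000 + 1367837.5 = 5112837.5 m^2. Result: 5112837.5 m^2 ≈ 5.113e+06 m^2 (4 s.f.).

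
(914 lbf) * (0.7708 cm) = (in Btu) 1 lbf = 4.4482216 N, so 914 lbf = 914 * 4.4482216 = 4065.6746 N. 1 cm = 0.01 m, so 0.7708 cm = 0.7708 * 0.01 = 0.007708 m. Combine: 4065.6746 N * 0.007708 m = 31.338219 J. 1 Btu = 1055.0559 J, so 31.338219 J = 31.338219 / 1055.0559 = 0.029702901 Btu ≈ 0.0297 Btu (4 s.f.). Final answer: 0.0297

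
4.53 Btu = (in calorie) 1142. Check: 1 Btu = 1055.0559 J, so 4.53 Btu = 4.53 * 1055.0559 = 4779.403 J. 1 calorie = 4.184 J, so 4779.403 J = 4779.403 / 4.184 = 1142.3047 calorie ≈ 1142 calorie (4 s.f.).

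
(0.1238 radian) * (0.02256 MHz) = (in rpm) 2.667e+04. Check: 0.1238 radian = 0.1238 rad. 1 MHz = 1000000 Hz, so 0.02256 MHz = 0.02256 * 1000000 = 22560 Hz. Combine: 0.1238 rad * 22560 Hz = 2792.928 rad/s. 1 rpm = 0.10471976 rad/s, so 2792.928 rad/s = 2792.928 / 0.10471976 = 26670.498 rpm ≈ 2.667e+04 rpm (4 s.f.).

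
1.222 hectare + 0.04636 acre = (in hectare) 1 hectare = 10000 m^2, so 1.222 hectare = 1.222 * 10000 = 12220 m^2. 1 acre = 4046.8564 m^2, so 0.04636 acre = 0.04636 * 4046.8564 = 187.61226 m^2. Sum: 12220 + 187.61226 = 12407.612 m^2. 1 hectare = 10000 m^2, so 12407.612 m^2 = 12407.612 / 10000 = 1.2407612 hectare ≈ 1.241 hectare (4 s.f.). Final answer: 1.241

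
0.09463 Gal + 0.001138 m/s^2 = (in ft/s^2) 1 Gal = 0.01 m/s^2, so 0.09463 Gal = 0.09463 * 0.01 = 0.0009463 m/s^2. 0.001138 m/s^2 is already in m/s^2. Sum: 0.0009463 + 0.001138 = 0.0020843 m/s^2. 1 ft/s^2 = 0.3048 m/s^2, so 0.0020843 m/s^2 = 0.0020843 / 0.3048 = 0.0068382546 ft/s^2 ≈ 0.006838 ft/s^2 (4 s.f.). Final answer: 0.006838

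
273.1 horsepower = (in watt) 1 horsepower = 745.69987 W, so 273.1 horsepower = 273.1 * 745.69987 = 203650.63 W. 203650.63 W = 203650.63 watt ≈ 2.037e+05 watt (4 s.f.). Final answer: 2.037e+05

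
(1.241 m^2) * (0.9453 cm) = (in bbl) 1.241 m^2 is already in m^2. 1 cm = 0.01 m, so 0.9453 cm = 0.9453 * 0.01 = 0.009453 m. Combine: 1.241 m^2 * 0.009453 m = 0.011731173 m^3. 1 bbl = 0.15898729 m^3, so 0.011731173 m^3 = 0.011731173 / 0.15898729 = 0.073786858 bbl ≈ 0.07379 bbl (4 s.f.). Final answer: 0.07379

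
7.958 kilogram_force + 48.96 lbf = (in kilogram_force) 30.17. Check: 1 kilogram_force = 9.80665 N, so 7.958 kilogram_force = 7.958 * 9.80665 = 78.041321 N. 1 lbf = 4.4482216 N, so 48.96 lbf = 48.96 * 4.4482216 = 217.78493 N. Sum: 78.041321 + 217.78493 = 295.82625 N. 1 kilogram_force = 9.80665 N, so 295.82625 N = 295.82625 / 9.80665 = 30.165882 kilogram_force ≈ 30.17 kilogram_force (4 s.f.).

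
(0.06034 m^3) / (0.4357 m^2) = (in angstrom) 1.385e+09. Check: 0.06034 m^3 is already in m^3. 0.4357 m^2 is already in m^2. Combine: 0.06034 m^3 / 0.4357 m^2 = 0.13848979 m. 1 angstrom = 1e-10 m, so 0.13848979 m = 0.13848979 / 1e-10 = 1.3848979e+09 angstrom ≈ 1.385e+09 angstrom (4 s.f.).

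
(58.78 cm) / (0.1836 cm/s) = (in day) 0.003705. Check: 1 cm = 0.01 m, so 58.78 cm = 58.78 * 0.01 = 0.5878 m. 1 cm/s = 0.01 m/s, so 0.1836 cm/s = 0.1836 * 0.01 = 0.001836 m/s. Combine: 0.5878 m / 0.001836 m/s = 320.15251 s. 1 day = 86400 s, so 320.15251 s = 320.15251 / 86400 = 0.0037054688 day ≈ 0.003705 day (4 s.f.).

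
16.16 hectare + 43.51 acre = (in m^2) 1 hectare = 10000 m^2, so 16.16 hectare = 16.16 * 10000 = 161600 m^2. 1 acre = 4046.8564 m^2, so 43.51 acre = 43.51 * 4046.8564 = 176078.72 m^2. Sum: 161600 + 176078.72 = 337678.72 m^2. Result: 337678.72 m^2 ≈ 3.377e+05 m^2 (4 s.f.). Final answer: 3.377e+05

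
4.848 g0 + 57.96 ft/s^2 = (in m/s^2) 1 g0 = 9.80665 m/s^2, so 4.848 g0 = 4.848 * 9.80665 = 47.542639 m/s^2. 1 ft/s^2 = 0.3048 m/s^2, so 57.96 ft/s^2 = 57.96 * 0.3048 = 17.666208 m/s^2. Sum: 47.542639 + 17.666208 = 65.208847 m/s^2. Result: 65.208847 m/s^2 ≈ 65.21 m/s^2 (4 s.f.). Final answer: 65.21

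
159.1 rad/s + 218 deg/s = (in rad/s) 159.1 rad/s is already in rad/s. 1 deg/s = 0.017453293 rad/s, so 218 deg/s = 218 * 0.017453293 = 3.8048178 rad/s. Sum: 159.1 + 3.8048178 = 162.90482 rad/s. Result: 162.90482 rad/s ≈ 162.9 rad/s (4 s.f.). Final answer: 162.9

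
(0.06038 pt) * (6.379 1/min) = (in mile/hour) 1 pt = 0.00035277778 m, so 0.06038 pt = 0.06038 * 0.00035277778 = 2.1300722e-05 m. 1 1/min = 0.016666667 Hz, so 6.379 1/min = 6.379 * 0.016666667 = 0.10631667 Hz. Combine: 2.1300722e-05 m * 0.10631667 Hz = 2.2646218e-06 m/s. 1 mile/hour = 0.44704 m/s, so 2.2646218e-06 m/s = 2.2646218e-06 / 0.44704 = 5.0658147e-06 mile/hour ≈ 5.066e-06 mile/hour (4 s.f.). Final answer: 5.066e-06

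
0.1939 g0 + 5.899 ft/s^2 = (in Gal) 1 g0 = 9.80665 m/s^2, so 0.1939 g0 = 0.1939 * 9.80665 = 1.9015094 m/s^2. 1 ft/s^2 = 0.3048 m/s^2, so 5.899 ft/s^2 = 5.899 * 0.3048 = 1.7980152 m/s^2. Sum: 1.9015094 + 1.7980152 = 3.6995246 m/s^2. 1 Gal = 0.01 m/s^2, so 3.6995246 m/s^2 = 3.6995246 / 0.01 = 369.95246 Gal ≈ 370 Gal (4 s.f.). Final answer: 370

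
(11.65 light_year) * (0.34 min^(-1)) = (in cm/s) 6.246e+16. Check: 1 light_year = 9.4607305e+15 m, so 11.65 light_year = 11.65 * 9.4607305e+15 = 1.1021751e+17 m. 1 min^(-1) = 0.016666667 Hz, so 0.34 min^(-1) = 0.34 * 0.016666667 = 0.0056666667 Hz. Combine: 1.1021751e+17 m * 0.0056666667 Hz = 6.2456589e+14 m/s. 1 cm/s = 0.01 m/s, so 6.2456589e+14 m/s = 6.2456589e+14 / 0.01 = 6.2456589e+16 cm/s ≈ 6.246e+16 cm/s (4 s.f.).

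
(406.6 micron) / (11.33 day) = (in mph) 1 micron = 1e-06 m, so 406.6 micron = 406.6 * 1e-06 = 0.0004066 m. 1 day = 86400 s, so 11.33 day = 11.33 * 86400 = 978912 s. Combine: 0.0004066 m / 978912 s = 4.1535909e-10 m/s. 1 mph = 0.44704 m/s, so 4.1535909e-10 m/s = 4.1535909e-10 / 0.44704 = 9.2913183e-10 mph ≈ 9.291e-10 mph (4 s.f.). Final answer: 9.291e-10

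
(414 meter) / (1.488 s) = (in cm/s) 2.782e+04. Check: 414 meter = 414 m. 1.488 s is already in s. Combine: 414 m / 1.488 s = 278.22581 m/s. 1 cm/s = 0.01 m/s, so 278.22581 m/s = 278.22581 / 0.01 = 27822.581 cm/s ≈ 2.782e+04 cm/s (4 s.f.).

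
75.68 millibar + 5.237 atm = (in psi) 1 millibar = 100 Pa, so 75.68 millibar = 75.68 * 100 = 7568 Pa. 1 atm = 101325 Pa, so 5.237 atm = 5.237 * 101325 = 530639.03 Pa. Sum: 7568 + 530639.03 = 538207.03 Pa. 1 psi = 6894.7573 Pa, so 538207.03 Pa = 538207.03 / 6894.7573 = 78.060329 psi ≈ 78.06 psi (4 s.f.). Final answer: 78.06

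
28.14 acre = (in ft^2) 1.226e+06. Check: 1 acre = 4046.8564 m^2, so 28.14 acre = 28.14 * 4046.8564 = 113878.54 m^2. 1 ft^2 = 0.09290304 m^2, so 113878.54 m^2 = 113878.54 / 0.09290304 = 1225778.4 ft^2 ≈ 1.226e+06 ft^2 (4 s.f.).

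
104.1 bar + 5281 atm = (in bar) 1 bar = 100000 Pa, so 104.1 bar = 104.1 * 100000 = 10410000 Pa. 1 atm = 101325 Pa, so 5281 atm = 5281 * 101325 = 5.3509732e+08 Pa. Sum: 10410000 + 5.3509732e+08 = 5.4550732e+08 Pa. 1 bar = 100000 Pa, so 5.4550732e+08 Pa = 5.4550732e+08 / 100000 = 5455.0733 bar ≈ 5455 bar (4 s.f.). Final answer: 5455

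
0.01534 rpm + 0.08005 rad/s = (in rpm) 0.7798. Check: 1 rpm = 0.10471976 rad/s, so 0.01534 rpm = 0.01534 * 0.10471976 = 0.001606401 rad/s. 0.08005 rad/s is already in rad/s. Sum: 0.001606401 + 0.08005 = 0.081656401 rad/s. 1 rpm = 0.10471976 rad/s, so 0.081656401 rad/s = 0.081656401 / 0.10471976 = 0.77976119 rpm ≈ 0.7798 rpm (4 s.f.).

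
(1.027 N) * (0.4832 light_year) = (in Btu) 1.027 N is already in N. 1 light_year = 9.4607305e+15 m, so 0.4832 light_year = 0.4832 * 9.4607305e+15 = 4.571425e+15 m. Combine: 1.027 N * 4.571425e+15 m = 4.6948534e+15 J. 1 Btu = 1055.0559 J, so 4.6948534e+15 J = 4.6948534e+15 / 1055.0559 = 4.4498625e+12 Btu ≈ 4.45e+12 Btu (4 s.f.). Final answer: 4.45e+12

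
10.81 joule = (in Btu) 10.81 joule = 10.81 J. 1 Btu = 1055.0559 J, so 10.81 J = 10.81 / 1055.0559 = 0.010245903 Btu ≈ 0.01025 Btu (4 s.f.). Final answer: 0.01025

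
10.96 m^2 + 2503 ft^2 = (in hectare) 0.02435. Check: 10.96 m^2 is already in m^2. 1 ft^2 = 0.09290304 m^2, so 2503 ft^2 = 2503 * 0.09290304 = 232.53631 m^2. Sum: 10.96 + 232.53631 = 243.49631 m^2. 1 hectare = 10000 m^2, so 243.49631 m^2 = 243.49631 / 10000 = 0.024349631 hectare ≈ 0.02435 hectare (4 s.f.).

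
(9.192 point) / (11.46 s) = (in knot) 1 point = 0.00035277778 m, so 9.192 point = 9.192 * 0.00035277778 = 0.0032427333 m. 11.46 s is already in s. Combine: 0.0032427333 m / 11.46 s = 0.00028296102 m/s. 1 knot = 0.51444444 m/s, so 0.00028296102 m/s = 0.00028296102 / 0.51444444 = 0.00055003223 knot ≈ 0.00055 knot (4 s.f.). Final answer: 0.00055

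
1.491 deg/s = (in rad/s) 0.02602. Check: 1 deg/s = 0.017453293 rad/s, so 1.491 deg/s = 1.491 * 0.017453293 = 0.026022859 rad/s. Result: 0.026022859 rad/s ≈ 0.02602 rad/s (4 s.f.).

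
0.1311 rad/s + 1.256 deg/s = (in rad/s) 0.153. Check: 0.1311 rad/s is already in rad/s. 1 deg/s = 0.017453293 rad/s, so 1.256 deg/s = 1.256 * 0.017453293 = 0.021921335 rad/s. Sum: 0.1311 + 0.021921335 = 0.15302134 rad/s. Result: 0.15302134 rad/s ≈ 0.153 rad/s (4 s.f.).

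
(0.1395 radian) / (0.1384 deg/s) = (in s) 57.75. Check: 0.1395 radian = 0.1395 rad. 1 deg/s = 0.017453293 rad/s, so 0.1384 deg/s = 0.1384 * 0.017453293 = 0.0024155357 rad/s. Combine: 0.1395 rad / 0.0024155357 rad/s = 57.751165 s. Result: 57.751165 s ≈ 57.75 s (4 s.f.).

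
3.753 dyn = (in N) 3.753e-05. Check: 1 dyn = 1e-05 N, so 3.753 dyn = 3.753 * 1e-05 = 3.753e-05 N. Result: 3.753e-05 N.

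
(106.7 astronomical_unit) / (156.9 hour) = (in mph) 1 astronomical_unit = 1.4959787e+11 m, so 106.7 astronomical_unit = 106.7 * 1.4959787e+11 = 1.5962093e+13 m. 1 hour = 3600 s, so 156.9 hour = 156.9 * 3600 = 564840 s. Combine: 1.5962093e+13 m / 564840 s = 28259494 m/s. 1 mph = 0.44704 m/s, so 28259494 m/s = 28259494 / 0.44704 = 63214689 mph ≈ 6.321e+07 mph (4 s.f.). Final answer: 6.321e+07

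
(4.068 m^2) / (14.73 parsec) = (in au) 4.068 m^2 is already in m^2. 1 parsec = 3.0856776e+16 m, so 14.73 parsec = 14.73 * 3.0856776e+16 = 4.5452031e+17 m. Combine: 4.068 m^2 / 4.5452031e+17 m = 8.9500951e-18 m. 1 au = 1.4959787e+11 m, so 8.9500951e-18 m = 8.9500951e-18 / 1.4959787e+11 = 5.9827691e-29 au ≈ 5.983e-29 au (4 s.f.). Final answer: 5.983e-29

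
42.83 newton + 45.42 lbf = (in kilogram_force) 24.97. Check: 42.83 newton = 42.83 N. 1 lbf = 4.4482216 N, so 45.42 lbf = 45.42 * 4.4482216 = 202.03823 N. Sum: 42.83 + 202.03823 = 244.86823 N. 1 kilogram_force = 9.80665 N, so 244.86823 N = 244.86823 / 9.80665 = 24.96961 kilogram_force ≈ 24.97 kilogram_force (4 s.f.).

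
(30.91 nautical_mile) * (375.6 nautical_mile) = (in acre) 1 nautical_mile = 1852 m, so 30.91 nautical_mile = 30.91 * 1852 = 57245.32 m. 1 nautical_mile = 1852 m, so 375.6 nautical_mile = 375.6 * 1852 = 695611.2 m. Combine: 57245.32 m * 695611.2 m = 3.9820486e+10 m^2. 1 acre = 4046.8564 m^2, so 3.9820486e+10 m^2 = 3.9820486e+10 / 4046.8564 = 9839856.3 acre ≈ 9.84e+06 acre (4 s.f.). Final answer: 9.84e+06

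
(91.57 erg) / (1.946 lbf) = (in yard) 1.157e-06. Check: 1 erg = 1e-07 J, so 91.57 erg = 91.57 * 1e-07 = 9.157e-06 J. 1 lbf = 4.4482216 N, so 1.946 lbf = 1.946 * 4.4482216 = 8.6562393 N. Combine: 9.157e-06 J / 8.6562393 N = 1.0578497e-06 m. 1 yard = 0.9144 m, so 1.0578497e-06 m = 1.0578497e-06 / 0.9144 = 1.1568785e-06 yard ≈ 1.157e-06 yard (4 s.f.).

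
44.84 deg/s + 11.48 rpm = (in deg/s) 1 deg/s = 0.017453293 rad/s, so 44.84 deg/s = 44.84 * 0.017453293 = 0.78260564 rad/s. 1 rpm = 0.10471976 rad/s, so 11.48 rpm = 11.48 * 0.10471976 = 1.2021828 rad/s. Sum: 0.78260564 + 1.2021828 = 1.9847884 rad/s. 1 deg/s = 0.017453293 rad/s, so 1.9847884 rad/s = 1.9847884 / 0.017453293 = 113.72 deg/s ≈ 113.7 deg/s (4 s.f.). Final answer: 113.7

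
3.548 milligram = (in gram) 1 milligram = 1e-06 kg, so 3.548 milligram = 3.548 * 1e-06 = 3.548e-06 kg. 1 gram = 0.001 kg, so 3.548e-06 kg = 3.548e-06 / 0.001 = 0.003548 gram. Final answer: 0.003548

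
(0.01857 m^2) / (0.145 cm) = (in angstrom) 0.01857 m^2 is already in m^2. 1 cm = 0.01 m, so 0.145 cm = 0.145 * 0.01 = 0.00145 m. Combine: 0.01857 m^2 / 0.00145 m = 12.806897 m. 1 angstrom = 1e-10 m, so 12.806897 m = 12.806897 / 1e-10 = 1.2806897e+11 angstrom ≈ 1.281e+11 angstrom (4 s.f.). Final answer: 1.281e+11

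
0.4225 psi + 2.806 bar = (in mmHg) 1 psi = 6894.7573 Pa, so 0.4225 psi = 0.4225 * 6894.7573 = 2913.035 Pa. 1 bar = 100000 Pa, so 2.806 bar = 2.806 * 100000 = 280600 Pa. Sum: 2913.035 + 280600 = 283513.03 Pa. 1 mmHg = 133.32237 Pa, so 283513.03 Pa = 283513.03 / 133.32237 = 2126.5226 mmHg ≈ 2127 mmHg (4 s.f.). Final answer: 2127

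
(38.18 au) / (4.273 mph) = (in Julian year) 1 au = 1.4959787e+11 m, so 38.18 au = 38.18 * 1.4959787e+11 = 5.7116467e+12 m. 1 mph = 0.44704 m/s, so 4.273 mph = 4.273 * 0.44704 = 1.9102019 m/s. Combine: 5.7116467e+12 m / 1.9102019 m/s = 2.9900748e+12 s. 1 Julian year = 31557600 s, so 2.9900748e+12 s = 2.9900748e+12 / 31557600 = 94749.754 Julian year ≈ 9.475e+04 Julian year (4 s.f.). Final answer: 9.475e+04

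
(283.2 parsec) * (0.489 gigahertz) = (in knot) 8.306e+27. Check: 1 parsec = 3.0856776e+16 m, so 283.2 parsec = 283.2 * 3.0856776e+16 = 8.7386389e+18 m. 1 gigahertz = 1e+09 Hz, so 0.489 gigahertz = 0.489 * 1e+09 = 4.89e+08 Hz. Combine: 8.7386389e+18 m * 4.89e+08 Hz = 4.2731944e+27 m/s. 1 knot = 0.51444444 m/s, so 4.2731944e+27 m/s = 4.2731944e+27 / 0.51444444 = 8.3064255e+27 knot ≈ 8.306e+27 knot (4 s.f.).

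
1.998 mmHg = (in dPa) 1 mmHg = 133.32237 Pa, so 1.998 mmHg = 1.998 * 133.32237 = 266.37809 Pa. 1 dPa = 0.1 Pa, so 266.37809 Pa = 266.37809 / 0.1 = 2663.7809 dPa ≈ 2664 dPa (4 s.f.). Final answer: 2664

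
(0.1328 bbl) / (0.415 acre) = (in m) 1 bbl = 0.15898729 m^3, so 0.1328 bbl = 0.1328 * 0.15898729 = 0.021113513 m^3. 1 acre = 4046.8564 m^2, so 0.415 acre = 0.415 * 4046.8564 = 1679.4454 m^2. Combine: 0.021113513 m^3 / 1679.4454 m^2 = 1.2571717e-05 m. Result: 1.2571717e-05 m ≈ 1.257e-05 m (4 s.f.). Final answer: 1.257e-05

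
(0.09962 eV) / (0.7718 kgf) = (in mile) 1 eV = 1.6021766e-19 J, so 0.09962 eV = 0.09962 * 1.6021766e-19 = 1.5960884e-20 J. 1 kgf = 9.80665 N, so 0.7718 kgf = 0.7718 * 9.80665 = 7.5687725 N. Combine: 1.5960884e-20 J / 7.5687725 N = 2.108781e-21 m. 1 mile = 1609.344 m, so 2.108781e-21 m = 2.108781e-21 / 1609.344 = 1.3103358e-24 mile ≈ 1.31e-24 mile (4 s.f.). Final answer: 1.31e-24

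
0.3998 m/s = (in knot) 1 knot = 0.51444444 m/s, so 0.3998 m/s = 0.3998 / 0.51444444 = 0.77714903 knot ≈ 0.7771 knot (4 s.f.). Final answer: 0.7771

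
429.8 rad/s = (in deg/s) 2.463e+04. Check: 1 deg/s = 0.017453293 rad/s, so 429.8 rad/s = 429.8 / 0.017453293 = 24625.726 deg/s ≈ 2.463e+04 deg/s (4 s.f.).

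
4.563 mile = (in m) 1 mile = 1609.344 m, so 4.563 mile = 4.563 * 1609.344 = 7343.4367 m. Result: 7343.4367 m ≈ 7343 m (4 s.f.). Final answer: 7343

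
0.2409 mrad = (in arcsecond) 1 mrad = 0.001 rad, so 0.2409 mrad = 0.2409 * 0.001 = 0.0002409 rad. 1 arcsecond = 4.8481368e-06 rad, so 0.0002409 rad = 0.0002409 / 4.8481368e-06 = 49.689192 arcsecond ≈ 49.69 arcsecond (4 s.f.). Final answer: 49.69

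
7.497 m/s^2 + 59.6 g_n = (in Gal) 5.92e+04. Check: 7.497 m/s^2 is already in m/s^2. 1 g_n = 9.80665 m/s^2, so 59.6 g_n = 59.6 * 9.80665 = 584.47634 m/s^2. Sum: 7.497 + 584.47634 = 591.97334 m/s^2. 1 Gal = 0.01 m/s^2, so 591.97334 m/s^2 = 591.97334 / 0.01 = 59197.334 Gal ≈ 5.92e+04 Gal (4 s.f.).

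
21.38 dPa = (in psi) 0.0003101. Check: 1 dPa = 0.1 Pa, so 21.38 dPa = 21.38 * 0.1 = 2.138 Pa. 1 psi = 6894.7573 Pa, so 2.138 Pa = 2.138 / 6894.7573 = 0.00031009068 psi ≈ 0.0003101 psi (4 s.f.).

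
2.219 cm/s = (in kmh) 1 cm/s = 0.01 m/s, so 2.219 cm/s = 2.219 * 0.01 = 0.02219 m/s. 1 kmh = 0.27777778 m/s, so 0.02219 m/s = 0.02219 / 0.27777778 = 0.079884 kmh ≈ 0.07988 kmh (4 s.f.). Final answer: 0.07988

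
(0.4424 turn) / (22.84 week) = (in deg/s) 1.153e-05. Check: 1 turn = 6.2831853 rad, so 0.4424 turn = 0.4424 * 6.2831853 = 2.7796812 rad. 1 week = 604800 s, so 22.84 week = 22.84 * 604800 = 13813632 s. Combine: 2.7796812 rad / 13813632 s = 2.0122739e-07 rad/s. 1 deg/s = 0.017453293 rad/s, so 2.0122739e-07 rad/s = 2.0122739e-07 / 0.017453293 = 1.152948e-05 deg/s ≈ 1.153e-05 deg/s (4 s.f.).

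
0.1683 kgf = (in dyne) 1 kgf = 9.80665 N, so 0.1683 kgf = 0.1683 * 9.80665 = 1.6504592 N. 1 dyne = 1e-05 N, so 1.6504592 N = 1.6504592 / 1e-05 = 165045.92 dyne ≈ 1.65e+05 dyne (4 s.f.). Final answer: 1.65e+05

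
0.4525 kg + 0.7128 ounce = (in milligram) 0.4525 kg is already in kg. 1 ounce = 0.028349523 kg, so 0.7128 ounce = 0.7128 * 0.028349523 = 0.02020754 kg. Sum: 0.4525 + 0.02020754 = 0.47270754 kg. 1 milligram = 1e-06 kg, so 0.47270754 kg = 0.47270754 / 1e-06 = 472707.54 milligram ≈ 4.727e+05 milligram (4 s.f.). Final answer: 4.727e+05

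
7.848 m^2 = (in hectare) 1 hectare = 10000 m^2, so 7.848 m^2 = 7.848 / 10000 = 0.0007848 hectare. Final answer: 0.0007848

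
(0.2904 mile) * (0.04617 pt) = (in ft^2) 0.08194. Check: 1 mile = 1609.344 m, so 0.2904 mile = 0.2904 * 1609.344 = 467.3535 m. 1 pt = 0.00035277778 m, so 0.04617 pt = 0.04617 * 0.00035277778 = 1.628775e-05 m. Combine: 467.3535 m * 1.628775e-05 m = 0.0076121369 m^2. 1 ft^2 = 0.09290304 m^2, so 0.0076121369 m^2 = 0.0076121369 / 0.09290304 = 0.08193636 ft^2 ≈ 0.08194 ft^2 (4 s.f.).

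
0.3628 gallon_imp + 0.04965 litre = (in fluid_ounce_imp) 59.8. Check: 1 gallon_imp = 0.00454609 m^3, so 0.3628 gallon_imp = 0.3628 * 0.00454609 = 0.0016493215 m^3. 1 litre = 0.001 m^3, so 0.04965 litre = 0.04965 * 0.001 = 4.965e-05 m^3. Sum: 0.0016493215 + 4.965e-05 = 0.0016989715 m^3. 1 fluid_ounce_imp = 2.8413063e-05 m^3, so 0.0016989715 m^3 = 0.0016989715 / 2.8413063e-05 = 59.795436 fluid_ounce_imp ≈ 59.8 fluid_ounce_imp (4 s.f.).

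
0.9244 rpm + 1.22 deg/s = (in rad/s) 1 rpm = 0.10471976 rad/s, so 0.9244 rpm = 0.9244 * 0.10471976 = 0.096802942 rad/s. 1 deg/s = 0.017453293 rad/s, so 1.22 deg/s = 1.22 * 0.017453293 = 0.021293017 rad/s. Sum: 0.096802942 + 0.021293017 = 0.11809596 rad/s. Result: 0.11809596 rad/s ≈ 0.1181 rad/s (4 s.f.). Final answer: 0.1181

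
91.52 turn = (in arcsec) 1 turn = 6.2831853 rad, so 91.52 turn = 91.52 * 6.2831853 = 575.03712 rad. 1 arcsec = 4.8481368e-06 rad, so 575.03712 rad = 575.03712 / 4.8481368e-06 = 1.1860992e+08 arcsec ≈ 1.186e+08 arcsec (4 s.f.). Final answer: 1.186e+08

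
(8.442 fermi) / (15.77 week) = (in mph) 1 fermi = 1e-15 m, so 8.442 fermi = 8.442 * 1e-15 = 8.442e-15 m. 1 week = 604800 s, so 15.77 week = 15.77 * 604800 = 9537696 s. Combine: 8.442e-15 m / 9537696 s = 8.8511943e-22 m/s. 1 mph = 0.44704 m/s, so 8.8511943e-22 m/s = 8.8511943e-22 / 0.44704 = 1.9799558e-21 mph ≈ 1.98e-21 mph (4 s.f.). Final answer: 1.98e-21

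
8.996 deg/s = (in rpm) 1.499. Check: 1 deg/s = 0.017453293 rad/s, so 8.996 deg/s = 8.996 * 0.017453293 = 0.15700982 rad/s. 1 rpm = 0.10471976 rad/s, so 0.15700982 rad/s = 0.15700982 / 0.10471976 = 1.4993333 rpm ≈ 1.499 rpm (4 s.f.).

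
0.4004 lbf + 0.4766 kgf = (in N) 6.455. Check: 1 lbf = 4.4482216 N, so 0.4004 lbf = 0.4004 * 4.4482216 = 1.7810679 N. 1 kgf = 9.80665 N, so 0.4766 kgf = 0.4766 * 9.80665 = 4.6738494 N. Sum: 1.7810679 + 4.6738494 = 6.4549173 N. Result: 6.4549173 N ≈ 6.455 N (4 s.f.).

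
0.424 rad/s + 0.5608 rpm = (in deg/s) 27.66. Check: 0.424 rad/s is already in rad/s. 1 rpm = 0.10471976 rad/s, so 0.5608 rpm = 0.5608 * 0.10471976 = 0.058726839 rad/s. Sum: 0.424 + 0.058726839 = 0.48272684 rad/s. 1 deg/s = 0.017453293 rad/s, so 0.48272684 rad/s = 0.48272684 / 0.017453293 = 27.658211 deg/s ≈ 27.66 deg/s (4 s.f.).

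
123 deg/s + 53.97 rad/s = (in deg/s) 3215. Check: 1 deg/s = 0.017453293 rad/s, so 123 deg/s = 123 * 0.017453293 = 2.146755 rad/s. 53.97 rad/s is already in rad/s. Sum: 2.146755 + 53.97 = 56.116755 rad/s. 1 deg/s = 0.017453293 rad/s, so 56.116755 rad/s = 56.116755 / 0.017453293 = 3215.2532 deg/s ≈ 3215 deg/s (4 s.f.).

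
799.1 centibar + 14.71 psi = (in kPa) 1 centibar = 1000 Pa, so 799.1 centibar = 799.1 * 1000 = 799100 Pa. 1 psi = 6894.7573 Pa, so 14.71 psi = 14.71 * 6894.7573 = 101421.88 Pa. Sum: 799100 + 101421.88 = 900521.88 Pa. 1 kPa = 1000 Pa, so 900521.88 Pa = 900521.88 / 1000 = 900.52188 kPa ≈ 900.5 kPa (4 s.f.). Final answer: 900.5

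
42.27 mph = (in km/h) 68.03. Check: 1 mph = 0.44704 m/s, so 42.27 mph = 42.27 * 0.44704 = 18.896381 m/s. 1 km/h = 0.27777778 m/s, so 18.896381 m/s = 18.896381 / 0.27777778 = 68.026971 km/h ≈ 68.03 km/h (4 s.f.).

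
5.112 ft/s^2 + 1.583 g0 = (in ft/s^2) 56.04. Check: 1 ft/s^2 = 0.3048 m/s^2, so 5.112 ft/s^2 = 5.112 * 0.3048 = 1.5581376 m/s^2. 1 g0 = 9.80665 m/s^2, so 1.583 g0 = 1.583 * 9.80665 = 15.523927 m/s^2. Sum: 1.5581376 + 15.523927 = 17.082065 m/s^2. 1 ft/s^2 = 0.3048 m/s^2, so 17.082065 m/s^2 = 17.082065 / 0.3048 = 56.043519 ft/s^2 ≈ 56.04 ft/s^2 (4 s.f.).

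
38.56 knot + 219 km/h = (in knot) 156.8. Check: 1 knot = 0.51444444 m/s, so 38.56 knot = 38.56 * 0.51444444 = 19.836978 m/s. 1 km/h = 0.27777778 m/s, so 219 km/h = 219 * 0.27777778 = 60.833333 m/s. Sum: 19.836978 + 60.833333 = 80.670311 m/s. 1 knot = 0.51444444 m/s, so 80.670311 m/s = 80.670311 / 0.51444444 = 156.81054 knot ≈ 156.8 knot (4 s.f.).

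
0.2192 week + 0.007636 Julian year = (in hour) 1 week = 604800 s, so 0.2192 week = 0.2192 * 604800 = 132572.16 s. 1 Julian year = 31557600 s, so 0.007636 Julian year = 0.007636 * 31557600 = 240973.83 s. Sum: 132572.16 + 240973.83 = 373545.99 s. 1 hour = 3600 s, so 373545.99 s = 373545.99 / 3600 = 103.76278 hour ≈ 103.8 hour (4 s.f.). Final answer: 103.8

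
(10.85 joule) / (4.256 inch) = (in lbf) 22.56. Check: 10.85 joule = 10.85 J. 1 inch = 0.0254 m, so 4.256 inch = 4.256 * 0.0254 = 0.1081024 m. Combine: 10.85 J / 0.1081024 m = 100.3678 N. 1 lbf = 4.4482216 N, so 100.3678 N = 100.3678 / 4.4482216 = 22.563579 lbf ≈ 22.56 lbf (4 s.f.).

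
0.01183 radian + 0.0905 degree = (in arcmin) 46.1. Check: 0.01183 radian = 0.01183 rad. 1 degree = 0.017453293 rad, so 0.0905 degree = 0.0905 * 0.017453293 = 0.001579523 rad. Sum: 0.01183 + 0.001579523 = 0.013409523 rad. 1 arcmin = 0.00029088821 rad, so 0.013409523 rad = 0.013409523 / 0.00029088821 = 46.098544 arcmin ≈ 46.1 arcmin (4 s.f.).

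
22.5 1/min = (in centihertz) 37.5. Check: 1 1/min = 0.016666667 Hz, so 22.5 1/min = 22.5 * 0.016666667 = 0.375 Hz. 1 centihertz = 0.01 Hz, so 0.375 Hz = 0.375 / 0.01 = 37.5 centihertz.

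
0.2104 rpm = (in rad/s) 1 rpm = 0.10471976 rad/s, so 0.2104 rpm = 0.2104 * 0.10471976 = 0.022033036 rad/s. Result: 0.022033036 rad/s ≈ 0.02203 rad/s (4 s.f.). Final answer: 0.02203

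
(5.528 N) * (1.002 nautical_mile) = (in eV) 5.528 N is already in N. 1 nautical_mile = 1852 m, so 1.002 nautical_mile = 1.002 * 1852 = 1855.704 m. Combine: 5.528 N * 1855.704 m = 10258.332 J. 1 eV = 1.6021766e-19 J, so 10258.332 J = 10258.332 / 1.6021766e-19 = 6.402747e+22 eV ≈ 6.403e+22 eV (4 s.f.). Final answer: 6.403e+22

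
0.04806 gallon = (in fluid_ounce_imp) 6.403. Check: 1 gallon = 0.0037854118 m^3, so 0.04806 gallon = 0.04806 * 0.0037854118 = 0.00018192689 m^3. 1 fluid_ounce_imp = 2.8413063e-05 m^3, so 0.00018192689 m^3 = 0.00018192689 / 2.8413063e-05 = 6.4029314 fluid_ounce_imp ≈ 6.403 fluid_ounce_imp (4 s.f.).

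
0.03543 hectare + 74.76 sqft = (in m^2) 1 hectare = 10000 m^2, so 0.03543 hectare = 0.03543 * 10000 = 354.3 m^2. 1 sqft = 0.09290304 m^2, so 74.76 sqft = 74.76 * 0.09290304 = 6.9454313 m^2. Sum: 354.3 + 6.9454313 = 361.24543 m^2. Result: 361.24543 m^2 ≈ 361.2 m^2 (4 s.f.). Final answer: 361.2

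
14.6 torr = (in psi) 0.2823. Check: 1 torr = 133.32237 Pa, so 14.6 torr = 14.6 * 133.32237 = 1946.5066 Pa. 1 psi = 6894.7573 Pa, so 1946.5066 Pa = 1946.5066 / 6894.7573 = 0.28231691 psi ≈ 0.2823 psi (4 s.f.).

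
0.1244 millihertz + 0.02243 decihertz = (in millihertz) 1 millihertz = 0.001 Hz, so 0.1244 millihertz = 0.1244 * 0.001 = 0.0001244 Hz. 1 decihertz = 0.1 Hz, so 0.02243 decihertz = 0.02243 * 0.1 = 0.002243 Hz. Sum: 0.0001244 + 0.002243 = 0.0023674 Hz. 1 millihertz = 0.001 Hz, so 0.0023674 Hz = 0.0023674 / 0.001 = 2.3674 millihertz ≈ 2.367 millihertz (4 s.f.). Final answer: 2.367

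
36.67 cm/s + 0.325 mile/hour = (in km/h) 1.843. Check: 1 cm/s = 0.01 m/s, so 36.67 cm/s = 36.67 * 0.01 = 0.3667 m/s. 1 mile/hour = 0.44704 m/s, so 0.325 mile/hour = 0.325 * 0.44704 = 0.145288 m/s. Sum: 0.3667 + 0.145288 = 0.511988 m/s. 1 km/h = 0.27777778 m/s, so 0.511988 m/s = 0.511988 / 0.27777778 = 1.8431568 km/h ≈ 1.843 km/h (4 s.f.).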